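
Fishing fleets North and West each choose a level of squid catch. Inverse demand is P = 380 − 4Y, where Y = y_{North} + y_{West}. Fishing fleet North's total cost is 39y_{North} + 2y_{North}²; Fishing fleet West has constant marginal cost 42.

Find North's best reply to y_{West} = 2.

27.75

Fishing fleet North's profit: π = y_{North}(380 − 4(y_{North} + y_{West})) − 39y_{North} − 2y_{North}².
∂π/∂y_{North} = 341 − 12y_{North} − 4y_{West} = 0, so y_{North} = 341/12 − (1/3)y_{West}.
At y_{West} = 2: y_{North} = 341/12 − (1/3)·2 = 27.75.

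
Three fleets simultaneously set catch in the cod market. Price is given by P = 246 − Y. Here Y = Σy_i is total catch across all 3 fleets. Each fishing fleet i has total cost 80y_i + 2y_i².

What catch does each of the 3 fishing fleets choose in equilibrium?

A representative fishing fleet's profit is π_i = y_i(246 − Y) − 80y_i − 2y_i², with Y = y_i + Σ_{j≠i} y_j.
First-order condition: 166 − 6y_i − Σ_{j≠i} y_j = 0.
In a symmetric equilibrium every fishing fleet chooses the same y, so Σ_{j≠i} y_j = 2y. The condition becomes 166 − 8y = 0, giving y = 166/8 = 20.75.

20.75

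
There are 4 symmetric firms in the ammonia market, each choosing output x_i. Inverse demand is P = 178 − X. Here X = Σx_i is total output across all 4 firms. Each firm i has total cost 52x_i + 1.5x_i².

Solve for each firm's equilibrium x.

15.75

A representative firm's profit is π_i = x_i(178 − X) − 52x_i − 1.5x_i², with X = x_i + Σ_{j≠i} x_j.
First-order condition: 126 − 5x_i − Σ_{j≠i} x_j = 0.
Imposing symmetry (x_j = x for all j) turns Σ_{j≠i} x_j into 3x, so 126 = 8x and x = 15.75.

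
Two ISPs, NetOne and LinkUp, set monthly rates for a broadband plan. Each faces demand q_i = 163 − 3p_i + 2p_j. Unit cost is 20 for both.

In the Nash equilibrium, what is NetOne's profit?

NetOne's profit: π = (p_{NetOne} − 20)(163 − 3p_{NetOne} + 2p_{LinkUp}).
∂π/∂p_{NetOne} = 223 − 6p_{NetOne} + 2p_{LinkUp} = 0 ⇒ p_{NetOne} = 223/6 + (1/3)p_{LinkUp}.
The game is symmetric, so in equilibrium p_{LinkUp} = p_{NetOne}: the reaction function gives (2/3)p_{NetOne} = 223/6, hence p_{NetOne} = 55.75.
q_{NetOne} = 163 − 3·55.75 + 2·55.75 = 107.25.
Profit = (55.75 − 20)·107.25 = 3834.1875.

3834.1875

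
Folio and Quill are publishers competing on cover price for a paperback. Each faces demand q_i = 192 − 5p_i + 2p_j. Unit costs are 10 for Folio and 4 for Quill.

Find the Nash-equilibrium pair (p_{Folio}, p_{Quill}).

29.625, 27.125

Folio's profit: π = (p_{Folio} − 10)(192 − 5p_{Folio} + 2p_{Quill}).
∂π/∂p_{Folio} = 242 − 10p_{Folio} + 2p_{Quill} = 0 ⇒ p_{Folio} = 24.2 + 0.2p_{Quill}.
Similarly p_{Quill} = 21.2 + 0.2p_{Folio}.
Substituting the second reaction function into the first: p_{Folio} = 24.2 + 0.2(21.2 + 0.2p_{Folio}), which gives 0.96p_{Folio} = 28.44 ⇒ p_{Folio} = 29.625.
Then p_{Quill} = 21.2 + 0.2·29.625 = 27.125.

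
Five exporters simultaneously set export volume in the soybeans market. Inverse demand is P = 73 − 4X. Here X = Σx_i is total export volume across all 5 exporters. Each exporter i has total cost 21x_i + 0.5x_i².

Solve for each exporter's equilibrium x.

2.08

A representative exporter's profit is π_i = x_i(73 − 4X) − 21x_i − 0.5x_i², with X = x_i + Σ_{j≠i} x_j.
First-order condition: 52 − 9x_i − 4Σ_{j≠i} x_j = 0.
With identical exporters, set every x_j = x: then 52 − 9x − 16x = 0, i.e. x = 52/25 = 2.08.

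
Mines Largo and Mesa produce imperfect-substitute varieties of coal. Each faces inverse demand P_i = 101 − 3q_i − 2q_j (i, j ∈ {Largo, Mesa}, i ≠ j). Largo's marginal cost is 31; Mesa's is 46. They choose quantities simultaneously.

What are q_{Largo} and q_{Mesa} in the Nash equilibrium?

Mine Largo's profit: π = q_{Largo}(101 − 3q_{Largo} − 2q_{Mesa}) − 31q_{Largo}.
∂π/∂q_{Largo} = 70 − 6q_{Largo} − 2q_{Mesa} = 0 ⇒ q_{Largo} = 35/3 − (1/3)q_{Mesa}.
Similarly q_{Mesa} = 55/6 − (1/3)q_{Largo}.
Substituting the second reaction function into the first: q_{Largo} = 35/3 − (1/3)(55/6 − (1/3)q_{Largo}), which gives (8/9)q_{Largo} = 155/18 ⇒ q_{Largo} = 9.6875.
Then q_{Mesa} = 55/6 − (1/3)·9.6875 = 5.9375.

9.6875, 5.9375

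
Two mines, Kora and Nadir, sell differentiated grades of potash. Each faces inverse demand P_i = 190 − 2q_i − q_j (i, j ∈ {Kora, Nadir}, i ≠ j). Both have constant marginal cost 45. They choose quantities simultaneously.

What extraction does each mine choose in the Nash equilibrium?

Mine Kora's profit: π = q_{Kora}(190 − 2q_{Kora} − q_{Nadir}) − 45q_{Kora}.
∂π/∂q_{Kora} = 145 − 4q_{Kora} − q_{Nadir} = 0 ⇒ q_{Kora} = 36.25 − 0.25q_{Nadir}.
By symmetry q_{Nadir} = q_{Kora}; substituting into the reaction function, 1.25q_{Kora} = 36.25 and q_{Kora} = 29.

29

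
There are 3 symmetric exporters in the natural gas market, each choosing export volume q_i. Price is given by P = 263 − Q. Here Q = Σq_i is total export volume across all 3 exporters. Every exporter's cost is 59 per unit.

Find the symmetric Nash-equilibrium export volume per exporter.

51

A representative exporter's profit is π_i = q_i(263 − Q) − 59q_i, with Q = q_i + Σ_{j≠i} q_j.
First-order condition: 204 − 2q_i − Σ_{j≠i} q_j = 0.
In a symmetric equilibrium every exporter chooses the same q, so Σ_{j≠i} q_j = 2q. The condition becomes 204 − 4q = 0, giving q = 204/4 = 51.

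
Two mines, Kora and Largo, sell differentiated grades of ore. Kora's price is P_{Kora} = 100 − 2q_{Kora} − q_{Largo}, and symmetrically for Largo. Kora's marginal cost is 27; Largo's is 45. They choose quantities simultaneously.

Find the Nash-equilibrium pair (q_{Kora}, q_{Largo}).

Mine Kora's profit: π = q_{Kora}(100 − 2q_{Kora} − q_{Largo}) − 27q_{Kora}.
∂π/∂q_{Kora} = 73 − 4q_{Kora} − q_{Largo} = 0 ⇒ q_{Kora} = 18.25 − 0.25q_{Largo}.
Similarly q_{Largo} = 13.75 − 0.25q_{Kora}.
Plugging q_{Largo} into Kora's best response: q_{Kora} = 18.25 − 0.25(13.75 − 0.25q_{Kora}) ⇒ 0.9375q_{Kora} = 14.8125, so q_{Kora} = 15.8.
Then q_{Largo} = 13.75 − 0.25·15.8 = 9.8.

15.8, 9.8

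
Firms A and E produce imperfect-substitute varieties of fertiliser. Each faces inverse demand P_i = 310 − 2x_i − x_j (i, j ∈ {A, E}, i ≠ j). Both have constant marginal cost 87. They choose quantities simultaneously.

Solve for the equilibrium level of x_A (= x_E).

Firm A's profit: π = x_A(310 − 2x_A − x_E) − 87x_A.
∂π/∂x_A = 223 − 4x_A − x_E = 0 ⇒ x_A = 55.75 − 0.25x_E.
Setting x_A = x_E in the reaction function: x_A = 55.75 − 0.25x_A, so x_A = 55.75 / 1.25 = 44.6.

44.6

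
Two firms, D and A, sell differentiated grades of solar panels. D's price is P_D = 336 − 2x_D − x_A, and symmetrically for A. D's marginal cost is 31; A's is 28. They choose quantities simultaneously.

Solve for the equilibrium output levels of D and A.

60.8, 61.8

Firm D's profit: π = x_D(336 − 2x_D − x_A) − 31x_D.
∂π/∂x_D = 305 − 4x_D − x_A = 0 ⇒ x_D = 76.25 − 0.25x_A.
Similarly x_A = 77 − 0.25x_D.
Substituting the second reaction function into the first: x_D = 76.25 − 0.25(77 − 0.25x_D), which gives 0.9375x_D = 57 ⇒ x_D = 60.8.
Then x_A = 77 − 0.25·60.8 = 61.8.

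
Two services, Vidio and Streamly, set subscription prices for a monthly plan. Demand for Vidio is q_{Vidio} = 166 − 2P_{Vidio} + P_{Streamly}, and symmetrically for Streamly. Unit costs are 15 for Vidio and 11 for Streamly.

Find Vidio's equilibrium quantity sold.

Vidio's profit: π = (P_{Vidio} − 15)(166 − 2P_{Vidio} + P_{Streamly}).
∂π/∂P_{Vidio} = 196 − 4P_{Vidio} + P_{Streamly} = 0 ⇒ P_{Vidio} = 49 + 0.25P_{Streamly}.
Similarly P_{Streamly} = 47 + 0.25P_{Vidio}.
Plugging P_{Streamly} into Vidio's best response: P_{Vidio} = 49 + 0.25(47 + 0.25P_{Vidio}) ⇒ 0.9375P_{Vidio} = 60.75, so P_{Vidio} = 64.8.
Then P_{Streamly} = 47 + 0.25·64.8 = 63.2.
q_{Vidio} = 166 − 2·64.8 + 63.2 = 99.6.

99.6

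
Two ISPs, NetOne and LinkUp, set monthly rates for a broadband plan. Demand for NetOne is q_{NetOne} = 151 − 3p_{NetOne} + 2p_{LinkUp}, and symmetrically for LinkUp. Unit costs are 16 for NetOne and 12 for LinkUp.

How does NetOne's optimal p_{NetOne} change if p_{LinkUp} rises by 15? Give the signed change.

5

NetOne's profit: π = (p_{NetOne} − 16)(151 − 3p_{NetOne} + 2p_{LinkUp}).
∂π/∂p_{NetOne} = 199 − 6p_{NetOne} + 2p_{LinkUp} = 0 ⇒ p_{NetOne} = 199/6 + (1/3)p_{LinkUp}.
The reaction-function slope is 1/3, so a 15-unit rise in p_{LinkUp} moves p_{NetOne} by 1/3 × 15 = 5. NetOne's best response rises — the actions are strategic complements.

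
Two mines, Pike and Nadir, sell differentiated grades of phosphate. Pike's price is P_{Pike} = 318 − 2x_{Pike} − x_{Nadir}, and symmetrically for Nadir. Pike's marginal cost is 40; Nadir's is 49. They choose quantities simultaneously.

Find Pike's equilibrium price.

Mine Pike's profit: π = x_{Pike}(318 − 2x_{Pike} − x_{Nadir}) − 40x_{Pike}.
∂π/∂x_{Pike} = 278 − 4x_{Pike} − x_{Nadir} = 0 ⇒ x_{Pike} = 69.5 − 0.25x_{Nadir}.
Similarly x_{Nadir} = 67.25 − 0.25x_{Pike}.
Plugging x_{Nadir} into Pike's best response: x_{Pike} = 69.5 − 0.25(67.25 − 0.25x_{Pike}) ⇒ 0.9375x_{Pike} = 52.6875, so x_{Pike} = 56.2.
Then x_{Nadir} = 67.25 − 0.25·56.2 = 53.2.
P_{Pike} = 318 − 2·56.2 − 53.2 = 152.4.

152.4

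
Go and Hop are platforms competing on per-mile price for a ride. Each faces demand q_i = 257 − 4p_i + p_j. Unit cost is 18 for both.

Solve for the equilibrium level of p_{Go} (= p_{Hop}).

47

Go's profit: π = (p_{Go} − 18)(257 − 4p_{Go} + p_{Hop}).
∂π/∂p_{Go} = 329 − 8p_{Go} + p_{Hop} = 0 ⇒ p_{Go} = 41.125 + 0.125p_{Hop}.
By symmetry p_{Hop} = p_{Go}; substituting into the reaction function, 0.875p_{Go} = 41.125 and p_{Go} = 47.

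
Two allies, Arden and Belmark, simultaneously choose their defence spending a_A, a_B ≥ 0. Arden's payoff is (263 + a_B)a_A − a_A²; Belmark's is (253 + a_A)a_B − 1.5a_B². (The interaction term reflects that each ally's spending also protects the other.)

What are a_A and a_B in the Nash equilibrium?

Expanding Arden's payoff: 263a_A + a_Ba_A − a_A².
∂π/∂a_A = 263 + a_B − 2a_A = 0, so a_A = 131.5 + 0.5a_B.
Likewise for Belmark: a_B = 253/3 + (1/3)a_A.
Solving the two reaction functions simultaneously: (1 − (0.5)(1/3))a_A = 131.5 + 0.5·(253/3), so (5/6)a_A = 521/3 and a_A = 208.4.
Then a_B = 253/3 + (1/3)·208.4 = 153.8.

208.4, 153.8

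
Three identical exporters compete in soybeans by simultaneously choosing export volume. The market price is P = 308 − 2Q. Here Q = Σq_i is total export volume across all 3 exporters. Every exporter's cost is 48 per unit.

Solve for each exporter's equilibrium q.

32.5

A representative exporter's profit is π_i = q_i(308 − 2Q) − 48q_i, with Q = q_i + Σ_{j≠i} q_j.
First-order condition: 260 − 4q_i − 2Σ_{j≠i} q_j = 0.
Imposing symmetry (q_j = q for all j) turns Σ_{j≠i} q_j into 2q, so 260 = 8q and q = 32.5.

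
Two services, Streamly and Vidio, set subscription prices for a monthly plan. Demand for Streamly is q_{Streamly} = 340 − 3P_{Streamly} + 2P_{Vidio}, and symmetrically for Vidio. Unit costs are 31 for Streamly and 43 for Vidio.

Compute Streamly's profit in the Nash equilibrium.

18960.75

Streamly's profit: π = (P_{Streamly} − 31)(340 − 3P_{Streamly} + 2P_{Vidio}).
∂π/∂P_{Streamly} = 433 − 6P_{Streamly} + 2P_{Vidio} = 0 ⇒ P_{Streamly} = 433/6 + (1/3)P_{Vidio}.
Similarly P_{Vidio} = 469/6 + (1/3)P_{Streamly}.
Plugging P_{Vidio} into Streamly's best response: P_{Streamly} = 433/6 + (1/3)(469/6 + (1/3)P_{Streamly}) ⇒ (8/9)P_{Streamly} = 884/9, so P_{Streamly} = 110.5.
Then P_{Vidio} = 469/6 + (1/3)·110.5 = 115.
q_{Streamly} = 340 − 3·110.5 + 2·115 = 238.5.
Profit = (110.5 − 31)·238.5 = 18960.75.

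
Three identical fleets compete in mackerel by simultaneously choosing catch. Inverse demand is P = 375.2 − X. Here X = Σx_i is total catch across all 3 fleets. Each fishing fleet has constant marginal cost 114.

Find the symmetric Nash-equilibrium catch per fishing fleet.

A representative fishing fleet's profit is π_i = x_i(375.2 − X) − 114x_i, with X = x_i + Σ_{j≠i} x_j.
First-order condition: 261.2 − 2x_i − Σ_{j≠i} x_j = 0.
In a symmetric equilibrium every fishing fleet chooses the same x, so Σ_{j≠i} x_j = 2x. The condition becomes 261.2 − 4x = 0, giving x = 261.2/4 = 65.3.

65.3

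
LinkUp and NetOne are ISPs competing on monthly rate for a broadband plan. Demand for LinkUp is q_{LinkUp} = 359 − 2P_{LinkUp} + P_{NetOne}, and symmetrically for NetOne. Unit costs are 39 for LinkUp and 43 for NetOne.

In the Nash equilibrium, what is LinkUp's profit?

22983.68

LinkUp's profit: π = (P_{LinkUp} − 39)(359 − 2P_{LinkUp} + P_{NetOne}).
∂π/∂P_{LinkUp} = 437 − 4P_{LinkUp} + P_{NetOne} = 0 ⇒ P_{LinkUp} = 109.25 + 0.25P_{NetOne}.
Similarly P_{NetOne} = 111.25 + 0.25P_{LinkUp}.
Solving the two reaction functions simultaneously: (1 − (0.25)(0.25))P_{LinkUp} = 109.25 + 0.25·111.25, so 0.9375P_{LinkUp} = 137.0625 and P_{LinkUp} = 146.2.
Then P_{NetOne} = 111.25 + 0.25·146.2 = 147.8.
q_{LinkUp} = 359 − 2·146.2 + 147.8 = 214.4.
Profit = (146.2 − 39)·214.4 = 22983.68.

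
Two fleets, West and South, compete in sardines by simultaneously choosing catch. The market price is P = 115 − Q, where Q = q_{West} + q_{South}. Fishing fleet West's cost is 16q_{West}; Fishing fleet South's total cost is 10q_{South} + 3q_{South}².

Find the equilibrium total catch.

Fishing fleet West's profit: π = q_{West}(115 − (q_{West} + q_{South})) − 16q_{West}.
∂π/∂q_{West} = 99 − 2q_{West} − q_{South} = 0, so q_{West} = 49.5 − 0.5q_{South}.
For South: ∂π/∂q_{South} = 105 − 8q_{South} − q_{West} = 0 ⇒ q_{South} = 13.125 − 0.125q_{West}.
Plugging q_{South} into West's best response: q_{West} = 49.5 − 0.5(13.125 − 0.125q_{West}) ⇒ 0.9375q_{West} = 42.9375, so q_{West} = 45.8.
Then q_{South} = 13.125 − 0.125·45.8 = 7.4.
Total catch: 45.8 + 7.4 = 53.2.

53.2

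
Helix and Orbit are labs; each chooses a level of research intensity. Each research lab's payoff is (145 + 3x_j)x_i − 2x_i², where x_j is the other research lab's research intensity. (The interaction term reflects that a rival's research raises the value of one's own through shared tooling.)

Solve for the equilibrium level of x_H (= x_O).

145

Helix's payoff is (145 + 3x_O)x_H − 2x_H².
∂π/∂x_H = 145 + 3x_O − 4x_H = 0, so x_H = 36.25 + 0.75x_O.
Setting x_H = x_O in the reaction function: x_H = 36.25 + 0.75x_H, so x_H = 36.25 / 0.25 = 145.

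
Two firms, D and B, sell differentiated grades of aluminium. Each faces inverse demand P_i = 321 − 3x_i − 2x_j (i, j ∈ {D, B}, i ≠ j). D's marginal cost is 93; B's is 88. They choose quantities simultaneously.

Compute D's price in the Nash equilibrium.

Firm D's profit: π = x_D(321 − 3x_D − 2x_B) − 93x_D.
∂π/∂x_D = 228 − 6x_D − 2x_B = 0 ⇒ x_D = 38 − (1/3)x_B.
Similarly x_B = 233/6 − (1/3)x_D.
Solving the two reaction functions simultaneously: (1 − (−1/3)(−1/3))x_D = 38 − (1/3)·(233/6), so (8/9)x_D = 451/18 and x_D = 28.1875.
Then x_B = 233/6 − (1/3)·28.1875 = 29.4375.
P_D = 321 − 3·28.1875 − 2·29.4375 = 177.5625.

177.5625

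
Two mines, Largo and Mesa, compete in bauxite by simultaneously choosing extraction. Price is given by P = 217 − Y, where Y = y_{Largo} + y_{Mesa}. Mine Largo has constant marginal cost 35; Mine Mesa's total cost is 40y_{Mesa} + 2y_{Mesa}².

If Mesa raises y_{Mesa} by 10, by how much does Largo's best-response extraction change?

-5

Mine Largo's profit: π = y_{Largo}(217 − (y_{Largo} + y_{Mesa})) − 35y_{Largo}.
∂π/∂y_{Largo} = 182 − 2y_{Largo} − y_{Mesa} = 0, so y_{Largo} = 91 − 0.5y_{Mesa}.
The reaction-function slope is −0.5, so a 10-unit rise in y_{Mesa} moves y_{Largo} by −0.5 × 10 = −5. Largo's best response falls — the actions are strategic substitutes.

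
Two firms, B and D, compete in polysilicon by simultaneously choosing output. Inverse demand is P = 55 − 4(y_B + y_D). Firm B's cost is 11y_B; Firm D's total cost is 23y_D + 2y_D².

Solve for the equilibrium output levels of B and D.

5, 1

Firm B's profit: π = y_B(55 − 4(y_B + y_D)) − 11y_B.
∂π/∂y_B = 44 − 8y_B − 4y_D = 0, so y_B = 5.5 − 0.5y_D.
For D: ∂π/∂y_D = 32 − 12y_D − 4y_B = 0 ⇒ y_D = 8/3 − (1/3)y_B.
Substituting the second reaction function into the first: y_B = 5.5 − 0.5(8/3 − (1/3)y_B), which gives (5/6)y_B = 25/6 ⇒ y_B = 5.
Then y_D = 8/3 − (1/3)·5 = 1.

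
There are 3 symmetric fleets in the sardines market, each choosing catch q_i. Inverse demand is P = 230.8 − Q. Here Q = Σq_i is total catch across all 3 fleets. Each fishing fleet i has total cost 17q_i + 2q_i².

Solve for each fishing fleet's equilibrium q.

26.725

A representative fishing fleet's profit is π_i = q_i(230.8 − Q) − 17q_i − 2q_i², with Q = q_i + Σ_{j≠i} q_j.
First-order condition: 213.8 − 6q_i − Σ_{j≠i} q_j = 0.
With identical fishing fleets, set every q_j = q: then 213.8 − 6q − 2q = 0, i.e. q = 213.8/8 = 26.725.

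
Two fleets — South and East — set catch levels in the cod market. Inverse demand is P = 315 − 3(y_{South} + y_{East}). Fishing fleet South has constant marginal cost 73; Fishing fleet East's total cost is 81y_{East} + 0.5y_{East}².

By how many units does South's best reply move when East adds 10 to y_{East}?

Fishing fleet South's profit: π = y_{South}(315 − 3(y_{South} + y_{East})) − 73y_{South}.
∂π/∂y_{South} = 242 − 6y_{South} − 3y_{East} = 0, so y_{South} = 121/3 − 0.5y_{East}.
The reaction-function slope is −0.5, so a 10-unit rise in y_{East} moves y_{South} by −0.5 × 10 = −5. South's best response falls — the actions are strategic substitutes.

-5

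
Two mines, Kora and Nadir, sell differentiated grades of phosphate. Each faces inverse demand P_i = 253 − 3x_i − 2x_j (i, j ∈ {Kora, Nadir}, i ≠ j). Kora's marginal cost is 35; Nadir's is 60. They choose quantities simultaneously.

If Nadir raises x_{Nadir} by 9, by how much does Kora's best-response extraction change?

Mine Kora's profit: π = x_{Kora}(253 − 3x_{Kora} − 2x_{Nadir}) − 35x_{Kora}.
∂π/∂x_{Kora} = 218 − 6x_{Kora} − 2x_{Nadir} = 0 ⇒ x_{Kora} = 109/3 − (1/3)x_{Nadir}.
The reaction-function slope is −1/3, so a 9-unit rise in x_{Nadir} moves x_{Kora} by −1/3 × 9 = −3. Kora's best response falls — the actions are strategic substitutes.

-3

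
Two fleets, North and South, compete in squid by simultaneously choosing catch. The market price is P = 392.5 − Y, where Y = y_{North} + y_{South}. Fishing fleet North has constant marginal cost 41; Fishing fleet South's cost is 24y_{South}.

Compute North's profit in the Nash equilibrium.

Fishing fleet North's profit: π = y_{North}(392.5 − (y_{North} + y_{South})) − 41y_{North}.
∂π/∂y_{North} = 351.5 − 2y_{North} − y_{South} = 0, so y_{North} = 175.75 − 0.5y_{South}.
By the same steps for South: y_{South} = 184.25 − 0.5y_{North}.
Substituting the second reaction function into the first: y_{North} = 175.75 − 0.5(184.25 − 0.5y_{North}), which gives 0.75y_{North} = 83.625 ⇒ y_{North} = 111.5.
Then y_{South} = 184.25 − 0.5·111.5 = 128.5.
Price P = 392.5 − 240 = 152.5.
North's profit: (152.5 − 41)·111.5 = 12432.25.

12432.25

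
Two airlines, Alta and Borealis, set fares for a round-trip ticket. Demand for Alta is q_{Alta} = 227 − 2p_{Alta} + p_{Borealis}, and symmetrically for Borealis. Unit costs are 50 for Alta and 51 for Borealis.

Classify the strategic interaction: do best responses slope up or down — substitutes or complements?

Alta's profit: π = (p_{Alta} − 50)(227 − 2p_{Alta} + p_{Borealis}).
∂π/∂p_{Alta} = 327 − 4p_{Alta} + p_{Borealis} = 0 ⇒ p_{Alta} = 81.75 + 0.25p_{Borealis}.
The best-response slope dp_{Alta}/dp_{Borealis} = 0.25 > 0: the reaction function is upward-sloping, so the choices are strategic complements.

strategic complements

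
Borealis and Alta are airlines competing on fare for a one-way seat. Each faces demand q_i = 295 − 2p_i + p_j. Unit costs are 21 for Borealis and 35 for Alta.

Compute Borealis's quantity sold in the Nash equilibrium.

Borealis's profit: π = (p_{Borealis} − 21)(295 − 2p_{Borealis} + p_{Alta}).
∂π/∂p_{Borealis} = 337 − 4p_{Borealis} + p_{Alta} = 0 ⇒ p_{Borealis} = 84.25 + 0.25p_{Alta}.
Similarly p_{Alta} = 91.25 + 0.25p_{Borealis}.
Solving the two reaction functions simultaneously: (1 − (0.25)(0.25))p_{Borealis} = 84.25 + 0.25·91.25, so 0.9375p_{Borealis} = 107.0625 and p_{Borealis} = 114.2.
Then p_{Alta} = 91.25 + 0.25·114.2 = 119.8.
q_{Borealis} = 295 − 2·114.2 + 119.8 = 186.4.

186.4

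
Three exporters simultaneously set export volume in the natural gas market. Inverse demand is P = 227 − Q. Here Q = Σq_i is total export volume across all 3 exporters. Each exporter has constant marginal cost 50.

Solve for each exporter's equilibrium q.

44.25

A representative exporter's profit is π_i = q_i(227 − Q) − 50q_i, with Q = q_i + Σ_{j≠i} q_j.
First-order condition: 177 − 2q_i − Σ_{j≠i} q_j = 0.
Imposing symmetry (q_j = q for all j) turns Σ_{j≠i} q_j into 2q, so 177 = 4q and q = 44.25.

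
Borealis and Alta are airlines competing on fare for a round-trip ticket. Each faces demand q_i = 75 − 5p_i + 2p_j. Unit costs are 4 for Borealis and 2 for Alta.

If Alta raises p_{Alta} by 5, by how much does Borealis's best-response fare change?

1

Borealis's profit: π = (p_{Borealis} − 4)(75 − 5p_{Borealis} + 2p_{Alta}).
∂π/∂p_{Borealis} = 95 − 10p_{Borealis} + 2p_{Alta} = 0 ⇒ p_{Borealis} = 9.5 + 0.2p_{Alta}.
The reaction-function slope is 0.2, so a 5-unit rise in p_{Alta} moves p_{Borealis} by 0.2 × 5 = 1. Borealis's best response rises — the actions are strategic complements.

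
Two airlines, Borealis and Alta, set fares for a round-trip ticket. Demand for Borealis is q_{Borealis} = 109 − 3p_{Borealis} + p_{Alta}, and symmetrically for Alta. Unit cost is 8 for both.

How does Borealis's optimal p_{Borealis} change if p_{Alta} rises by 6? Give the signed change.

1

Borealis's profit: π = (p_{Borealis} − 8)(109 − 3p_{Borealis} + p_{Alta}).
∂π/∂p_{Borealis} = 133 − 6p_{Borealis} + p_{Alta} = 0 ⇒ p_{Borealis} = 133/6 + (1/6)p_{Alta}.
The reaction-function slope is 1/6, so a 6-unit rise in p_{Alta} moves p_{Borealis} by 1/6 × 6 = 1. Borealis's best response rises — the actions are strategic complements.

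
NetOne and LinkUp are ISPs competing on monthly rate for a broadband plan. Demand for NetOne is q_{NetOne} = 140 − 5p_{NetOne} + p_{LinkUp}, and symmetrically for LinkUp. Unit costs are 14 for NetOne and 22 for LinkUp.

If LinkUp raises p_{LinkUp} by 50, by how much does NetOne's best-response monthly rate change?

5

NetOne's profit: π = (p_{NetOne} − 14)(140 − 5p_{NetOne} + p_{LinkUp}).
∂π/∂p_{NetOne} = 210 − 10p_{NetOne} + p_{LinkUp} = 0 ⇒ p_{NetOne} = 21 + 0.1p_{LinkUp}.
The reaction-function slope is 0.1, so a 50-unit rise in p_{LinkUp} moves p_{NetOne} by 0.1 × 50 = 5. NetOne's best response rises — the actions are strategic complements.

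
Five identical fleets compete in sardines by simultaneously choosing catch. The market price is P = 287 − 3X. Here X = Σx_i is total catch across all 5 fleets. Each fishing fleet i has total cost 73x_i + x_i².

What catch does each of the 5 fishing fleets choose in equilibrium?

10.7

A representative fishing fleet's profit is π_i = x_i(287 − 3X) − 73x_i − x_i², with X = x_i + Σ_{j≠i} x_j.
First-order condition: 214 − 8x_i − 3Σ_{j≠i} x_j = 0.
With identical fishing fleets, set every x_j = x: then 214 − 8x − 12x = 0, i.e. x = 214/20 = 10.7.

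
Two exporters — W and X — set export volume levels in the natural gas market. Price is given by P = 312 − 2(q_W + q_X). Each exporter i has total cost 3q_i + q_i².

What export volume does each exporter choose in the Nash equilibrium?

Exporter W's profit: π = q_W(312 − 2(q_W + q_X)) − 3q_W − q_W².
∂π/∂q_W = 309 − 6q_W − 2q_X = 0, so q_W = 51.5 − (1/3)q_X.
By symmetry q_X = q_W; substituting into the reaction function, (4/3)q_W = 51.5 and q_W = 38.625.

38.625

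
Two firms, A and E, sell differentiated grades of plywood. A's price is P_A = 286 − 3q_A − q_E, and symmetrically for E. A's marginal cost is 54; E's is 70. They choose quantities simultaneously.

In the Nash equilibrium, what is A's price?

154.8

Firm A's profit: π = q_A(286 − 3q_A − q_E) − 54q_A.
∂π/∂q_A = 232 − 6q_A − q_E = 0 ⇒ q_A = 116/3 − (1/6)q_E.
Similarly q_E = 36 − (1/6)q_A.
Solving the two reaction functions simultaneously: (1 − (−1/6)(−1/6))q_A = 116/3 − (1/6)·36, so (35/36)q_A = 98/3 and q_A = 33.6.
Then q_E = 36 − (1/6)·33.6 = 30.4.
P_A = 286 − 3·33.6 − 30.4 = 154.8.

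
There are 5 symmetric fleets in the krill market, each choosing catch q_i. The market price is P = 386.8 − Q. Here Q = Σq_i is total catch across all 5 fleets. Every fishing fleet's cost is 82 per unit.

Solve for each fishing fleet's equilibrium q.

A representative fishing fleet's profit is π_i = q_i(386.8 − Q) − 82q_i, with Q = q_i + Σ_{j≠i} q_j.
First-order condition: 304.8 − 2q_i − Σ_{j≠i} q_j = 0.
Imposing symmetry (q_j = q for all j) turns Σ_{j≠i} q_j into 4q, so 304.8 = 6q and q = 50.8.

50.8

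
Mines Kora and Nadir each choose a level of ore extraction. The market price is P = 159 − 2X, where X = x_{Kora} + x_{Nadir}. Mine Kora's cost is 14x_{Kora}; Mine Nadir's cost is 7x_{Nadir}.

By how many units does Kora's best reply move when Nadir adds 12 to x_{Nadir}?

-6

Mine Kora's profit: π = x_{Kora}(159 − 2(x_{Kora} + x_{Nadir})) − 14x_{Kora}.
∂π/∂x_{Kora} = 145 − 4x_{Kora} − 2x_{Nadir} = 0, so x_{Kora} = 36.25 − 0.5x_{Nadir}.
The reaction-function slope is −0.5, so a 12-unit rise in x_{Nadir} moves x_{Kora} by −0.5 × 12 = −6. Kora's best response falls — the actions are strategic substitutes.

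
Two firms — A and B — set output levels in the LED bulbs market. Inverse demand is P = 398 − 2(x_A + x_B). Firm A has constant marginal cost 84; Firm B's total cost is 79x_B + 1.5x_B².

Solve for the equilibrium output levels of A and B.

65, 27

Firm A's profit: π = x_A(398 − 2(x_A + x_B)) − 84x_A.
∂π/∂x_A = 314 − 4x_A − 2x_B = 0, so x_A = 78.5 − 0.5x_B.
For B: ∂π/∂x_B = 319 − 7x_B − 2x_A = 0 ⇒ x_B = 319/7 − (2/7)x_A.
Plugging x_B into A's best response: x_A = 78.5 − 0.5(319/7 − (2/7)x_A) ⇒ (6/7)x_A = 390/7, so x_A = 65.
Then x_B = 319/7 − (2/7)·65 = 27.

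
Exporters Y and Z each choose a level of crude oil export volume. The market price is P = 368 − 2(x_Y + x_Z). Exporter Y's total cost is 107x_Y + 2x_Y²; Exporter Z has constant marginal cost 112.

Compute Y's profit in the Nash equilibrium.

Exporter Y's profit: π = x_Y(368 − 2(x_Y + x_Z)) − 107x_Y − 2x_Y².
∂π/∂x_Y = 261 − 8x_Y − 2x_Z = 0, so x_Y = 32.625 − 0.25x_Z.
For Z: ∂π/∂x_Z = 256 − 4x_Z − 2x_Y = 0 ⇒ x_Z = 64 − 0.5x_Y.
Solving the two reaction functions simultaneously: (1 − (−0.25)(−0.5))x_Y = 32.625 − 0.25·64, so 0.875x_Y = 16.625 and x_Y = 19.
Then x_Z = 64 − 0.5·19 = 54.5.
Price P = 368 − 2·73.5 = 221.
Y's profit: (221 − 107)·19 − 2(19)² = 1444.

1444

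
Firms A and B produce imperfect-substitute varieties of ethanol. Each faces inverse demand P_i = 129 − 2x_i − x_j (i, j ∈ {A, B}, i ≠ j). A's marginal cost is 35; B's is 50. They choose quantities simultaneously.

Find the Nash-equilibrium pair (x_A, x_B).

19.8, 14.8

Firm A's profit: π = x_A(129 − 2x_A − x_B) − 35x_A.
∂π/∂x_A = 94 − 4x_A − x_B = 0 ⇒ x_A = 23.5 − 0.25x_B.
Similarly x_B = 19.75 − 0.25x_A.
Substituting the second reaction function into the first: x_A = 23.5 − 0.25(19.75 − 0.25x_A), which gives 0.9375x_A = 18.5625 ⇒ x_A = 19.8.
Then x_B = 19.75 − 0.25·19.8 = 14.8.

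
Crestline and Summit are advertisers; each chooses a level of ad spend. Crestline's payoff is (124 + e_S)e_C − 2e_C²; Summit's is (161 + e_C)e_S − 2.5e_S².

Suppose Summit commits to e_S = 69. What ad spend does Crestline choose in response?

Expanding Crestline's payoff: 124e_C + e_Se_C − 2e_C².
∂π/∂e_C = 124 + e_S − 4e_C = 0, so e_C = 31 + 0.25e_S.
At e_S = 69: e_C = 31 + 0.25·69 = 48.25.

48.25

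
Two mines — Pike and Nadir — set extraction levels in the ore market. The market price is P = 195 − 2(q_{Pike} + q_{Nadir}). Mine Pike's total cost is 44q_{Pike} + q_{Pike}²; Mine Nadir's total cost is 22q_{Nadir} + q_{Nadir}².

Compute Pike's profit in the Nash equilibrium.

Mine Pike's profit: π = q_{Pike}(195 − 2(q_{Pike} + q_{Nadir})) − 44q_{Pike} − q_{Pike}².
∂π/∂q_{Pike} = 151 − 6q_{Pike} − 2q_{Nadir} = 0, so q_{Pike} = 151/6 − (1/3)q_{Nadir}.
By the same steps for Nadir: q_{Nadir} = 173/6 − (1/3)q_{Pike}.
Plugging q_{Nadir} into Pike's best response: q_{Pike} = 151/6 − (1/3)(173/6 − (1/3)q_{Pike}) ⇒ (8/9)q_{Pike} = 140/9, so q_{Pike} = 17.5.
Then q_{Nadir} = 173/6 − (1/3)·17.5 = 23.
Price P = 195 − 2·40.5 = 114.
Pike's profit: (114 − 44)·17.5 − (17.5)² = 918.75.

918.75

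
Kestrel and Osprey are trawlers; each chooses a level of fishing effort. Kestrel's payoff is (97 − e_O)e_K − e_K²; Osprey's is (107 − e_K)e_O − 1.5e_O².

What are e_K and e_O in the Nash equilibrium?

36.8, 23.4

Expanding Kestrel's payoff: 97e_K − e_Oe_K − e_K².
∂π/∂e_K = 97 − e_O − 2e_K = 0, so e_K = 48.5 − 0.5e_O.
Likewise for Osprey: e_O = 107/3 − (1/3)e_K.
Substituting the second reaction function into the first: e_K = 48.5 − 0.5(107/3 − (1/3)e_K), which gives (5/6)e_K = 92/3 ⇒ e_K = 36.8.
Then e_O = 107/3 − (1/3)·36.8 = 23.4.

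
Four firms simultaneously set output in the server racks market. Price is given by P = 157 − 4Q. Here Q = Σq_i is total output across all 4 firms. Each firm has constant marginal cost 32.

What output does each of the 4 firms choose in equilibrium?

6.25

A representative firm's profit is π_i = q_i(157 − 4Q) − 32q_i, with Q = q_i + Σ_{j≠i} q_j.
First-order condition: 125 − 8q_i − 4Σ_{j≠i} q_j = 0.
Imposing symmetry (q_j = q for all j) turns Σ_{j≠i} q_j into 3q, so 125 = 20q and q = 6.25.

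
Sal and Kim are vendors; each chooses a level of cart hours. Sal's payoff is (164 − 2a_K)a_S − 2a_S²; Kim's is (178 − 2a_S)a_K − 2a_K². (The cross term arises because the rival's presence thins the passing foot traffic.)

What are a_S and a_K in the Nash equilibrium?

Expanding Sal's payoff: 164a_S − 2a_Ka_S − 2a_S².
∂π/∂a_S = 164 − 2a_K − 4a_S = 0, so a_S = 41 − 0.5a_K.
Likewise for Kim: a_K = 44.5 − 0.5a_S.
Substituting the second reaction function into the first: a_S = 41 − 0.5(44.5 − 0.5a_S), which gives 0.75a_S = 18.75 ⇒ a_S = 25.
Then a_K = 44.5 − 0.5·25 = 32.

25, 32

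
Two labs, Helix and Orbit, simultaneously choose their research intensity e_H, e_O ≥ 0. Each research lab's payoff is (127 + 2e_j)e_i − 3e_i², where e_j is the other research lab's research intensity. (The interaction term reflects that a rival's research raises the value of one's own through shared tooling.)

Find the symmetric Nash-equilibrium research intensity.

31.75

Helix's payoff is (127 + 2e_O)e_H − 3e_H².
∂π/∂e_H = 127 + 2e_O − 6e_H = 0, so e_H = 127/6 + (1/3)e_O.
Setting e_H = e_O in the reaction function: e_H = 127/6 + (1/3)e_H, so e_H = (127/6) / (2/3) = 31.75.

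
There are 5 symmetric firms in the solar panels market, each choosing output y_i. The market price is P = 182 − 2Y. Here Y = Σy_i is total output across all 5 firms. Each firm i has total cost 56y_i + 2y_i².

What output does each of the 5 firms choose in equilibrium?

A representative firm's profit is π_i = y_i(182 − 2Y) − 56y_i − 2y_i², with Y = y_i + Σ_{j≠i} y_j.
First-order condition: 126 − 8y_i − 2Σ_{j≠i} y_j = 0.
Imposing symmetry (y_j = y for all j) turns Σ_{j≠i} y_j into 4y, so 126 = 16y and y = 7.875.

7.875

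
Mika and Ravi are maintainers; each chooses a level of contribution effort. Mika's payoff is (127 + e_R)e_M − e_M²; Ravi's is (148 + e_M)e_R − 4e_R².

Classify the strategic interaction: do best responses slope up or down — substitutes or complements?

Expanding Mika's payoff: 127e_M + e_Re_M − e_M².
∂π/∂e_M = 127 + e_R − 2e_M = 0, so e_M = 63.5 + 0.5e_R.
The best-response slope de_M/de_R = 0.5 > 0: the reaction function is upward-sloping, so the choices are strategic complements.

strategic complements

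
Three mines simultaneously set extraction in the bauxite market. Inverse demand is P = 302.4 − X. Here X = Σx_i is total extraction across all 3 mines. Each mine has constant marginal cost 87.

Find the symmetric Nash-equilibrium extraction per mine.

53.85

A representative mine's profit is π_i = x_i(302.4 − X) − 87x_i, with X = x_i + Σ_{j≠i} x_j.
First-order condition: 215.4 − 2x_i − Σ_{j≠i} x_j = 0.
With identical mines, set every x_j = x: then 215.4 − 2x − 2x = 0, i.e. x = 215.4/4 = 53.85.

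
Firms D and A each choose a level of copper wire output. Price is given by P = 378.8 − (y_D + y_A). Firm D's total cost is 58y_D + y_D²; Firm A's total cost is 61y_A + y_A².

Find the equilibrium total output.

Firm D's profit: π = y_D(378.8 − (y_D + y_A)) − 58y_D − y_D².
∂π/∂y_D = 320.8 − 4y_D − y_A = 0, so y_D = 80.2 − 0.25y_A.
By the same steps for A: y_A = 79.45 − 0.25y_D.
Plugging y_A into D's best response: y_D = 80.2 − 0.25(79.45 − 0.25y_D) ⇒ 0.9375y_D = 60.3375, so y_D = 64.36.
Then y_A = 79.45 − 0.25·64.36 = 63.36.
Total output: 64.36 + 63.36 = 127.72.

127.72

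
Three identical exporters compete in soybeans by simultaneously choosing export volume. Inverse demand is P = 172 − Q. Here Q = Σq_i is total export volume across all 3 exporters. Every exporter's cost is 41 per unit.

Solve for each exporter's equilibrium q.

32.75

A representative exporter's profit is π_i = q_i(172 − Q) − 41q_i, with Q = q_i + Σ_{j≠i} q_j.
First-order condition: 131 − 2q_i − Σ_{j≠i} q_j = 0.
In a symmetric equilibrium every exporter chooses the same q, so Σ_{j≠i} q_j = 2q. The condition becomes 131 − 4q = 0, giving q = 131/4 = 32.75.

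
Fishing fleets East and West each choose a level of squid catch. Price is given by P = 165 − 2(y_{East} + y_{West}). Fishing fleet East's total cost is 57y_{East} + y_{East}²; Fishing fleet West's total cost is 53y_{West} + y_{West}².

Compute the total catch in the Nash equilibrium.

Fishing fleet East's profit: π = y_{East}(165 − 2(y_{East} + y_{West})) − 57y_{East} − y_{East}².
∂π/∂y_{East} = 108 − 6y_{East} − 2y_{West} = 0, so y_{East} = 18 − (1/3)y_{West}.
By the same steps for West: y_{West} = 56/3 − (1/3)y_{East}.
Substituting the second reaction function into the first: y_{East} = 18 − (1/3)(56/3 − (1/3)y_{East}), which gives (8/9)y_{East} = 106/9 ⇒ y_{East} = 13.25.
Then y_{West} = 56/3 − (1/3)·13.25 = 14.25.
Total catch: 13.25 + 14.25 = 27.5.

27.5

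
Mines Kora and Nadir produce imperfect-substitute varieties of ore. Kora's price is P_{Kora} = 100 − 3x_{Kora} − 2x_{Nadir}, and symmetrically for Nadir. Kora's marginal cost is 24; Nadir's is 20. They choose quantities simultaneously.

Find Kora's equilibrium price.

51.75

Mine Kora's profit: π = x_{Kora}(100 − 3x_{Kora} − 2x_{Nadir}) − 24x_{Kora}.
∂π/∂x_{Kora} = 76 − 6x_{Kora} − 2x_{Nadir} = 0 ⇒ x_{Kora} = 38/3 − (1/3)x_{Nadir}.
Similarly x_{Nadir} = 40/3 − (1/3)x_{Kora}.
Plugging x_{Nadir} into Kora's best response: x_{Kora} = 38/3 − (1/3)(40/3 − (1/3)x_{Kora}) ⇒ (8/9)x_{Kora} = 74/9, so x_{Kora} = 9.25.
Then x_{Nadir} = 40/3 − (1/3)·9.25 = 10.25.
P_{Kora} = 100 − 3·9.25 − 2·10.25 = 51.75.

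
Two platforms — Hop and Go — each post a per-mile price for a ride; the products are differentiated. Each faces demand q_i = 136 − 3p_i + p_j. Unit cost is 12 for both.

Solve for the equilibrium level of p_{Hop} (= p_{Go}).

34.4

Hop's profit: π = (p_{Hop} − 12)(136 − 3p_{Hop} + p_{Go}).
∂π/∂p_{Hop} = 172 − 6p_{Hop} + p_{Go} = 0 ⇒ p_{Hop} = 86/3 + (1/6)p_{Go}.
By symmetry p_{Go} = p_{Hop}; substituting into the reaction function, (5/6)p_{Hop} = 86/3 and p_{Hop} = 34.4.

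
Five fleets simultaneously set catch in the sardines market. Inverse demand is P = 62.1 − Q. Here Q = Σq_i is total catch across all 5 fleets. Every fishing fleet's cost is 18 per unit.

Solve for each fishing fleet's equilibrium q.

7.35

A representative fishing fleet's profit is π_i = q_i(62.1 − Q) − 18q_i, with Q = q_i + Σ_{j≠i} q_j.
First-order condition: 44.1 − 2q_i − Σ_{j≠i} q_j = 0.
Imposing symmetry (q_j = q for all j) turns Σ_{j≠i} q_j into 4q, so 44.1 = 6q and q = 7.35.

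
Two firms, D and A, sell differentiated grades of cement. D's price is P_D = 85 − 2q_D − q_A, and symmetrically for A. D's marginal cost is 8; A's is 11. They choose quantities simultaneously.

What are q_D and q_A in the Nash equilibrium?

15.6, 14.6

Firm D's profit: π = q_D(85 − 2q_D − q_A) − 8q_D.
∂π/∂q_D = 77 − 4q_D − q_A = 0 ⇒ q_D = 19.25 − 0.25q_A.
Similarly q_A = 18.5 − 0.25q_D.
Plugging q_A into D's best response: q_D = 19.25 − 0.25(18.5 − 0.25q_D) ⇒ 0.9375q_D = 14.625, so q_D = 15.6.
Then q_A = 18.5 − 0.25·15.6 = 14.6.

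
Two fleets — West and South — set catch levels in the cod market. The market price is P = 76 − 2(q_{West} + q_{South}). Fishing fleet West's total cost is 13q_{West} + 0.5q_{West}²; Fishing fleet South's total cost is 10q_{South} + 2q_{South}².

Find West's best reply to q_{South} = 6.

10.2

Fishing fleet West's profit: π = q_{West}(76 − 2(q_{West} + q_{South})) − 13q_{West} − 0.5q_{West}².
∂π/∂q_{West} = 63 − 5q_{West} − 2q_{South} = 0, so q_{West} = 12.6 − 0.4q_{South}.
At q_{South} = 6: q_{West} = 12.6 − 0.4·6 = 10.2.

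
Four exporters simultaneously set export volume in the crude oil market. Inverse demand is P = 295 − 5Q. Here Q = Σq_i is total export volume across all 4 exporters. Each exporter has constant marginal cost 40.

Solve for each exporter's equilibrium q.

10.2

A representative exporter's profit is π_i = q_i(295 − 5Q) − 40q_i, with Q = q_i + Σ_{j≠i} q_j.
First-order condition: 255 − 10q_i − 5Σ_{j≠i} q_j = 0.
With identical exporters, set every q_j = q: then 255 − 10q − 15q = 0, i.e. q = 255/25 = 10.2.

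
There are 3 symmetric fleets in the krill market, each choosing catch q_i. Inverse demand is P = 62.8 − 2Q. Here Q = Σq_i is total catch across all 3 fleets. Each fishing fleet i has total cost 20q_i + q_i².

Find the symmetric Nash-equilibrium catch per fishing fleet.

A representative fishing fleet's profit is π_i = q_i(62.8 − 2Q) − 20q_i − q_i², with Q = q_i + Σ_{j≠i} q_j.
First-order condition: 42.8 − 6q_i − 2Σ_{j≠i} q_j = 0.
With identical fishing fleets, set every q_j = q: then 42.8 − 6q − 4q = 0, i.e. q = 42.8/10 = 4.28.

4.28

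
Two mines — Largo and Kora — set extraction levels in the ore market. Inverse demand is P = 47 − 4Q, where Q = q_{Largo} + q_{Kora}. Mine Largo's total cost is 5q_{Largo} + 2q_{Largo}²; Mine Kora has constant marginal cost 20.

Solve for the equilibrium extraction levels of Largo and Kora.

2.85, 1.95

Mine Largo's profit: π = q_{Largo}(47 − 4(q_{Largo} + q_{Kora})) − 5q_{Largo} − 2q_{Largo}².
∂π/∂q_{Largo} = 42 − 12q_{Largo} − 4q_{Kora} = 0, so q_{Largo} = 3.5 − (1/3)q_{Kora}.
For Kora: ∂π/∂q_{Kora} = 27 − 8q_{Kora} − 4q_{Largo} = 0 ⇒ q_{Kora} = 3.375 − 0.5q_{Largo}.
Solving the two reaction functions simultaneously: (1 − (−1/3)(−0.5))q_{Largo} = 3.5 − (1/3)·3.375, so (5/6)q_{Largo} = 2.375 and q_{Largo} = 2.85.
Then q_{Kora} = 3.375 − 0.5·2.85 = 1.95.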